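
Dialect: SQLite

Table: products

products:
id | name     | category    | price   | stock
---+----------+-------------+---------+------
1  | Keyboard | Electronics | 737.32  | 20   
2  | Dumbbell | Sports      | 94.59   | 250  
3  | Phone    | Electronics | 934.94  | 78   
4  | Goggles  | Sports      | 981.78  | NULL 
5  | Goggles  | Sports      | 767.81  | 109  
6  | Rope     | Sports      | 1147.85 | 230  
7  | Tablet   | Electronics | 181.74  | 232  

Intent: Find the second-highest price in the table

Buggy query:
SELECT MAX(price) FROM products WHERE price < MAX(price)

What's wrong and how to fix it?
Bug: MAX(price) on the right of the comparison is an aggregate-in-WHERE error

Fix: Compute the overall MAX in a subquery, then take MAX of rows below it

Corrected query:
SELECT MAX(price) FROM products WHERE price < (SELECT MAX(price) FROM products)

Result:
MAX(price)
----------
981.78    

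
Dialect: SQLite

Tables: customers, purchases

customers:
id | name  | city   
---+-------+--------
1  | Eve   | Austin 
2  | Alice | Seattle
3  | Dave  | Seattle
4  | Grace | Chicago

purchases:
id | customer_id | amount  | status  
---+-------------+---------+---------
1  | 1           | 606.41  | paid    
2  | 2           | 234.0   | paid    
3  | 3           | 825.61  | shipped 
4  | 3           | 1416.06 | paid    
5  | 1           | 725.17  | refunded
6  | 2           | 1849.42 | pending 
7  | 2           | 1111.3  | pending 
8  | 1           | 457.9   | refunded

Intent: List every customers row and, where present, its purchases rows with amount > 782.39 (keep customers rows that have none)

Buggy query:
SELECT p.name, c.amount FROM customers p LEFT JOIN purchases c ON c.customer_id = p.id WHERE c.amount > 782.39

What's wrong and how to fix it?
Bug: Filtering c.amount in WHERE discards the NULL rows produced by LEFT JOIN, turning it into an inner join

Fix: Put 'c.amount > 782.39' in the JOIN's ON clause instead of WHERE

Corrected query:
SELECT p.name, c.amount FROM customers p LEFT JOIN purchases c ON c.customer_id = p.id AND c.amount > 782.39

Result:
name  | amount 
------+--------
Eve   | NULL   
Alice | 1111.3 
Alice | 1849.42
Dave  | 825.61 
Dave  | 1416.06
Grace | NULL   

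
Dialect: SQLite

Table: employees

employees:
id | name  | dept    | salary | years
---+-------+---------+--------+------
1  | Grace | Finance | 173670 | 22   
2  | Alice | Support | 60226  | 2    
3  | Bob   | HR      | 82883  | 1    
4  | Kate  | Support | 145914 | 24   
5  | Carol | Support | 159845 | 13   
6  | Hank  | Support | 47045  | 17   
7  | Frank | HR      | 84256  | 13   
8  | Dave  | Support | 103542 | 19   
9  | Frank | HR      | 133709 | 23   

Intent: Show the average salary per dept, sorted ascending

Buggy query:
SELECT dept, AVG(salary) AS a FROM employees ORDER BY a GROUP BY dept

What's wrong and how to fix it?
Bug: GROUP BY must precede ORDER BY

Fix: Reorder: SELECT … FROM … GROUP BY … ORDER BY …

Corrected query:
SELECT dept, AVG(salary) AS a FROM employees GROUP BY dept ORDER BY a

Result:
dept    | a            
--------+--------------
HR      | 100282.666667
Support | 103314.4     
Finance | 173670       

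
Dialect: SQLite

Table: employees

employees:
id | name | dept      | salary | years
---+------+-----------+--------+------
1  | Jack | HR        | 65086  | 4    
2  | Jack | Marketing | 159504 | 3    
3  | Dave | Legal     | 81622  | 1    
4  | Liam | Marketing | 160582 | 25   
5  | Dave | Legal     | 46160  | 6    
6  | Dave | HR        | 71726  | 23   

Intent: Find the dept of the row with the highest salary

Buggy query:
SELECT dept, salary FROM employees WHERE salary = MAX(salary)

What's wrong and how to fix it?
Bug: WHERE is evaluated per row; an aggregate over the whole table isn't defined there

Fix: Use a subquery: WHERE salary = (SELECT MAX(salary) FROM employees)

Corrected query:
SELECT dept, salary FROM employees WHERE salary = (SELECT MAX(salary) FROM employees)

Result:
dept      | salary
----------+-------
Marketing | 160582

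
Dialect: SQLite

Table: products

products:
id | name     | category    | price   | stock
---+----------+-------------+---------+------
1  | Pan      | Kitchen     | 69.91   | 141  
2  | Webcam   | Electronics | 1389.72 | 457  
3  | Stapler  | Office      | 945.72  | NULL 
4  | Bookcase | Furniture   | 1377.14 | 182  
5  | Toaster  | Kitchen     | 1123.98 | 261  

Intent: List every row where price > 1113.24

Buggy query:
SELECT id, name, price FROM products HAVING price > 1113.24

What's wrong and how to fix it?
Bug: HAVING filters the output of aggregation, but this query has no GROUP BY and no aggregate functions, so SQLite rejects it (HAVING clause on a non-aggregate query); the condition here is per row

Fix: Replace HAVING with WHERE since the condition applies to individual rows

Corrected query:
SELECT id, name, price FROM products WHERE price > 1113.24

Result:
id | name     | price  
---+----------+--------
2  | Webcam   | 1389.72
4  | Bookcase | 1377.14
5  | Toaster  | 1123.98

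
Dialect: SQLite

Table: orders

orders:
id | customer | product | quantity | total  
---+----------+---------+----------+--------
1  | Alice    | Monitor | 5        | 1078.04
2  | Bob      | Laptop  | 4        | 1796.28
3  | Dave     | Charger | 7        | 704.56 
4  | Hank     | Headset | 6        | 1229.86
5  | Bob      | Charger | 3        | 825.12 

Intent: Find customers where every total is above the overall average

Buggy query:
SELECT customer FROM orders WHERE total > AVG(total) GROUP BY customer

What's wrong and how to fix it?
Bug: WHERE evaluates per row before aggregation, so AVG() is unavailable

Fix: Use a subquery for AVG and a HAVING MIN(...) filter so the condition holds for every row in the group

Corrected query:
SELECT customer FROM orders GROUP BY customer HAVING MIN(total) > (SELECT AVG(total) FROM orders)

Result:
customer
--------
Hank    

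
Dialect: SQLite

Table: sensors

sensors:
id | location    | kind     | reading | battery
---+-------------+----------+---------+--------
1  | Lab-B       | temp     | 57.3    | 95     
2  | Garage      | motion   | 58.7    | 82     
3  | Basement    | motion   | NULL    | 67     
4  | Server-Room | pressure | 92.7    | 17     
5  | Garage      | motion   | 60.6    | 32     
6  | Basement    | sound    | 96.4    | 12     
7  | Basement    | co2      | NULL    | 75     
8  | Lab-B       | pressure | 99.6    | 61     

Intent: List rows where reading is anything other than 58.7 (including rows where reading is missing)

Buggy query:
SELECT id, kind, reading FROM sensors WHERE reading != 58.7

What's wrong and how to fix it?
Bug: 'reading != 58.7' is unknown when reading is NULL, so NULL rows are silently excluded

Fix: Add an explicit OR reading IS NULL to include the missing-value rows

Corrected query:
SELECT id, kind, reading FROM sensors WHERE reading != 58.7 OR reading IS NULL

Result:
id | kind     | reading
---+----------+--------
1  | temp     | 57.3   
3  | motion   | NULL   
4  | pressure | 92.7   
5  | motion   | 60.6   
6  | sound    | 96.4   
7  | co2      | NULL   
8  | pressure | 99.6   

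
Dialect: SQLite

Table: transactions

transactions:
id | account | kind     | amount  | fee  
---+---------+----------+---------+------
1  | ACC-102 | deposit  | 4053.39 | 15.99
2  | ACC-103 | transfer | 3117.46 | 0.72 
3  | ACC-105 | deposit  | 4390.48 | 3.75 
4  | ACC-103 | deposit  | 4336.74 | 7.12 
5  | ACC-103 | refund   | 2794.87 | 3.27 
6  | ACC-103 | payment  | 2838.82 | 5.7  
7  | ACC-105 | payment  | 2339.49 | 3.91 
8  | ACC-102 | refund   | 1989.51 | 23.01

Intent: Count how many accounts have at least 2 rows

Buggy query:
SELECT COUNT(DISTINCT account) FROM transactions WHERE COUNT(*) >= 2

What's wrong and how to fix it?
Bug: WHERE filters individual rows, not groups, so a group-level COUNT is invalid there

Fix: Use a subquery that GROUPs and filters with HAVING, then count its rows

Corrected query:
SELECT COUNT(*) FROM (SELECT account FROM transactions GROUP BY account HAVING COUNT(*) >= 2)

Result:
COUNT(*)
--------
3       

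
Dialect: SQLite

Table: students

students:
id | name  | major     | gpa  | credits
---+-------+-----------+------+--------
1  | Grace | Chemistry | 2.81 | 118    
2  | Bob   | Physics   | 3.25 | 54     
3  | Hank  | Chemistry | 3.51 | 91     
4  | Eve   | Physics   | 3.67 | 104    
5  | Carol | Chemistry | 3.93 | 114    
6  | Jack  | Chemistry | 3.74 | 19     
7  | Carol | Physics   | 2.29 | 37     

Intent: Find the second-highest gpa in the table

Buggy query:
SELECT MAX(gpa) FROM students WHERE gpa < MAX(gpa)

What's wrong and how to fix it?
Bug: MAX(gpa) on the right of the comparison is an aggregate-in-WHERE error

Fix: Put the inner MAX in a scalar subquery

Corrected query:
SELECT MAX(gpa) FROM students WHERE gpa < (SELECT MAX(gpa) FROM students)

Result:
MAX(gpa)
--------
3.74    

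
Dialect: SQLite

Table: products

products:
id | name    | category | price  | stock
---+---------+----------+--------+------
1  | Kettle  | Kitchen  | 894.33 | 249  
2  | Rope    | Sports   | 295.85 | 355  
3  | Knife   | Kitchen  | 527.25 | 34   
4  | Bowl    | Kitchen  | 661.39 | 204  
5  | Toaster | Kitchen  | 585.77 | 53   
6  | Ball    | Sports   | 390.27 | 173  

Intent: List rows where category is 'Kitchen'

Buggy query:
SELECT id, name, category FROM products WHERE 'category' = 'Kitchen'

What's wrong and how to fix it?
Bug: 'category' in single quotes is a string literal, not the column; the comparison is literal-vs-literal and never true

Fix: Remove the quotes around the column name (or use double quotes for an identifier)

Corrected query:
SELECT id, name, category FROM products WHERE category = 'Kitchen'

Result:
id | name    | category
---+---------+---------
1  | Kettle  | Kitchen 
3  | Knife   | Kitchen 
4  | Bowl    | Kitchen 
5  | Toaster | Kitchen 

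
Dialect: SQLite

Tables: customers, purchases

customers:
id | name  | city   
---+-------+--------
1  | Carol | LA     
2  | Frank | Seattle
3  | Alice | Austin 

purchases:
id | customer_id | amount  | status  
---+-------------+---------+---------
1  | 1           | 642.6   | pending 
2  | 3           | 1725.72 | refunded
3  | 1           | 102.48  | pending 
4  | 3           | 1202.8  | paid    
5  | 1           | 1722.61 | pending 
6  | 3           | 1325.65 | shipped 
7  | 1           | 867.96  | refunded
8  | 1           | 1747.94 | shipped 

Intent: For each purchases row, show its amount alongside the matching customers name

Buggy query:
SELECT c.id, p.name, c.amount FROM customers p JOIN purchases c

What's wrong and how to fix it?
Bug: Missing join condition: each purchases row is matched to all customers rows instead of just its own

Fix: Add ON c.customer_id = p.id to the JOIN

Corrected query:
SELECT c.id, p.name, c.amount FROM customers p JOIN purchases c ON c.customer_id = p.id

Result:
id | name  | amount 
---+-------+--------
1  | Carol | 642.6  
2  | Alice | 1725.72
3  | Carol | 102.48 
4  | Alice | 1202.8 
5  | Carol | 1722.61
6  | Alice | 1325.65
7  | Carol | 867.96 
8  | Carol | 1747.94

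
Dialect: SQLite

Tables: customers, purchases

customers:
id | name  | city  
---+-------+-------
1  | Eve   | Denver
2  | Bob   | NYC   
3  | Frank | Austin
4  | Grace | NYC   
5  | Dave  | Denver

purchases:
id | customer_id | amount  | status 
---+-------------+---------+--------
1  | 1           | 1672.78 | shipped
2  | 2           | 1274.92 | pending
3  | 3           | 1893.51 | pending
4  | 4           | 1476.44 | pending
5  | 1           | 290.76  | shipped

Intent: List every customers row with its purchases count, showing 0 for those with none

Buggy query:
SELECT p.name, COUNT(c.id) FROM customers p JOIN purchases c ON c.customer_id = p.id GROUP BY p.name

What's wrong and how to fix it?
Bug: An inner join excludes parents with zero children

Fix: Use LEFT JOIN so parents without children still appear (COUNT(c.id) gives 0)

Corrected query:
SELECT p.name, COUNT(c.id) FROM customers p LEFT JOIN purchases c ON c.customer_id = p.id GROUP BY p.name

Result:
name  | COUNT(c.id)
------+------------
Bob   | 1          
Dave  | 0          
Eve   | 2          
Frank | 1          
Grace | 1          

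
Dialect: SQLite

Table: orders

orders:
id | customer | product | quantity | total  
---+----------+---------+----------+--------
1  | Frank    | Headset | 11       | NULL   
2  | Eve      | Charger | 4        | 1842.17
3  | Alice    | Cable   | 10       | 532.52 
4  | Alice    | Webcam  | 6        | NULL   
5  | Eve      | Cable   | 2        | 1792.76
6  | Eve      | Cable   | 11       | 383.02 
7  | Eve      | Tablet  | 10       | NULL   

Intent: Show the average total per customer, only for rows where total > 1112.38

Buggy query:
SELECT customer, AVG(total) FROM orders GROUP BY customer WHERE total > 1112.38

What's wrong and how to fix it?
Bug: Row-level WHERE must come before GROUP BY in the clause order

Fix: Move the WHERE clause before GROUP BY

Corrected query:
SELECT customer, AVG(total) FROM orders WHERE total > 1112.38 GROUP BY customer

Result:
customer | AVG(total)
---------+-----------
Eve      | 1817.465  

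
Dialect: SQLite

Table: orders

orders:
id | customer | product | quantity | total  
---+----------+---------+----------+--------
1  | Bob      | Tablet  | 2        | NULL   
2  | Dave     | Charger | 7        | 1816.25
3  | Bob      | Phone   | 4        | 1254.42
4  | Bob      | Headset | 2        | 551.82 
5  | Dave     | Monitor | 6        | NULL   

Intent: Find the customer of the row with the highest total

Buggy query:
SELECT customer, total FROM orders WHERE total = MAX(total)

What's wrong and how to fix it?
Bug: MAX(total) is an aggregate and cannot be used directly in WHERE

Fix: Use a subquery: WHERE total = (SELECT MAX(total) FROM orders)

Corrected query:
SELECT customer, total FROM orders WHERE total = (SELECT MAX(total) FROM orders)

Result:
customer | total  
---------+--------
Dave     | 1816.25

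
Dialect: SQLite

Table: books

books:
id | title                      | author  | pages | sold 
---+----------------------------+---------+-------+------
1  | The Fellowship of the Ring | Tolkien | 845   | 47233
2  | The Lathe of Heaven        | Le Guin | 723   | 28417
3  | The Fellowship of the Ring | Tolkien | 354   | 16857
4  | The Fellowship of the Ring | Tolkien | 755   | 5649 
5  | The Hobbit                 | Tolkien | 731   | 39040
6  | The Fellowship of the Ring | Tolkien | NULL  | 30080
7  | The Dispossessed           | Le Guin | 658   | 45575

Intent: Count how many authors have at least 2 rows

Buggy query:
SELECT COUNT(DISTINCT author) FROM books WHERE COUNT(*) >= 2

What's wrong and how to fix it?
Bug: WHERE filters individual rows, not groups, so a group-level COUNT is invalid there

Fix: Use a subquery that GROUPs and filters with HAVING, then count its rows

Corrected query:
SELECT COUNT(*) FROM (SELECT author FROM books GROUP BY author HAVING COUNT(*) >= 2)

Result:
COUNT(*)
--------
2       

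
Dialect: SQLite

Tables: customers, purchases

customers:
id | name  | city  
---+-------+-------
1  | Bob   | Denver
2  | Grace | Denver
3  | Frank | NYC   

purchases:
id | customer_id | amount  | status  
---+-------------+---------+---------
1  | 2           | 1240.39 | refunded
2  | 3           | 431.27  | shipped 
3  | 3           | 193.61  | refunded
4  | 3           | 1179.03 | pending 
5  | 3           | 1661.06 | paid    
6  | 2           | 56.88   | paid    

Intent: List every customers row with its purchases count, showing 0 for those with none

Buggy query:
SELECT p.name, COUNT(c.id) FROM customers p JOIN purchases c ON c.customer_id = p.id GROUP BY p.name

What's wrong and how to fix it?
Bug: An inner join excludes parents with zero children

Fix: Switch to LEFT JOIN to retain unmatched parent rows

Corrected query:
SELECT p.name, COUNT(c.id) FROM customers p LEFT JOIN purchases c ON c.customer_id = p.id GROUP BY p.name

Result:
name  | COUNT(c.id)
------+------------
Bob   | 0          
Frank | 4          
Grace | 2          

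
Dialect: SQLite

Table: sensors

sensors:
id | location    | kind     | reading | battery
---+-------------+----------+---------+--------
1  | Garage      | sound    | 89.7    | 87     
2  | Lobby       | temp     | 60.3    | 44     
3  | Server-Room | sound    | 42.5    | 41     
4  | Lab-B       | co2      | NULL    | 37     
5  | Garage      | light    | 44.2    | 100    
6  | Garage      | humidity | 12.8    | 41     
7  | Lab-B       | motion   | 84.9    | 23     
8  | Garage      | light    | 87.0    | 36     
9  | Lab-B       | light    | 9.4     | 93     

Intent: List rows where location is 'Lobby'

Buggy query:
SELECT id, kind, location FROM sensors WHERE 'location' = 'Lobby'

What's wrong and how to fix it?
Bug: 'location' in single quotes is a string literal, not the column; the comparison is literal-vs-literal and never true

Fix: Remove the quotes around the column name (or use double quotes for an identifier)

Corrected query:
SELECT id, kind, location FROM sensors WHERE location = 'Lobby'

Result:
id | kind | location
---+------+---------
2  | temp | Lobby   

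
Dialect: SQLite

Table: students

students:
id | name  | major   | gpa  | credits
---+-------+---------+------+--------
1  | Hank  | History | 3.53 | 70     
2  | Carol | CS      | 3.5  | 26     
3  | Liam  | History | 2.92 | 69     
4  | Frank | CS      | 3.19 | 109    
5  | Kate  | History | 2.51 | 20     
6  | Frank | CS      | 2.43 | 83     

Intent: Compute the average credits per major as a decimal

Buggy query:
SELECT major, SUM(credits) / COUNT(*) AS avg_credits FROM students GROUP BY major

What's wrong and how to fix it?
Bug: Both operands are integers, so '/' performs integer division and truncates

Fix: Multiply by 1.0 (or CAST to REAL) to force floating-point division

Corrected query:
SELECT major, SUM(credits) * 1.0 / COUNT(*) AS avg_credits FROM students GROUP BY major

Result:
major   | avg_credits
--------+------------
CS      | 72.666667  
History | 53         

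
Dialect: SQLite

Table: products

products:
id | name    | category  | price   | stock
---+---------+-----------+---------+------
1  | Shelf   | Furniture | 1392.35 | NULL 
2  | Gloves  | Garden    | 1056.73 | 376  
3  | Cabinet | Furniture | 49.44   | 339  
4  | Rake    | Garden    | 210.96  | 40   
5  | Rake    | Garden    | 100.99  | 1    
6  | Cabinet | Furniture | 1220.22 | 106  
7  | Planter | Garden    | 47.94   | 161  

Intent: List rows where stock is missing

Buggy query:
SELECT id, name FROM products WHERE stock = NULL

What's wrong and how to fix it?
Bug: '= NULL' is always unknown in SQL three-valued logic, so no rows match

Fix: Use IS NULL to test for NULL

Corrected query:
SELECT id, name FROM products WHERE stock IS NULL

Result:
id | name 
---+------
1  | Shelf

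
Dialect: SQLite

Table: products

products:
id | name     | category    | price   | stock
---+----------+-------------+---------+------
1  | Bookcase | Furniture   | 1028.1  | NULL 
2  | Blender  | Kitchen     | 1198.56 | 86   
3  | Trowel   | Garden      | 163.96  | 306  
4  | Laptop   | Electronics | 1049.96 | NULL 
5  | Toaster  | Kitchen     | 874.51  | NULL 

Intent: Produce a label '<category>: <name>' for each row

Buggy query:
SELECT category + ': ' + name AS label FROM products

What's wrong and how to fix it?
Bug: SQLite uses || for string concatenation; + coerces text to numbers (yielding 0)

Fix: Replace + with || to concatenate text

Corrected query:
SELECT category || ': ' || name AS label FROM products

Result:
label              
-------------------
Furniture: Bookcase
Kitchen: Blender   
Garden: Trowel     
Electronics: Laptop
Kitchen: Toaster   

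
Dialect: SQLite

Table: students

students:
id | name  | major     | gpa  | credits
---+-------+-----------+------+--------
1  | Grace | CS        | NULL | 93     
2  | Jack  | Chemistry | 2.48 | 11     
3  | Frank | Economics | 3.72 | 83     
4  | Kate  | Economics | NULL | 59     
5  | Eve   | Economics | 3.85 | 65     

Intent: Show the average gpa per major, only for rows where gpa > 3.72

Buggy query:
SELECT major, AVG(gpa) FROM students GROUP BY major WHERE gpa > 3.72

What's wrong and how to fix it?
Bug: Row-level WHERE must come before GROUP BY in the clause order

Fix: Move the WHERE clause before GROUP BY

Corrected query:
SELECT major, AVG(gpa) FROM students WHERE gpa > 3.72 GROUP BY major

Result:
major     | AVG(gpa)
----------+---------
Economics | 3.85    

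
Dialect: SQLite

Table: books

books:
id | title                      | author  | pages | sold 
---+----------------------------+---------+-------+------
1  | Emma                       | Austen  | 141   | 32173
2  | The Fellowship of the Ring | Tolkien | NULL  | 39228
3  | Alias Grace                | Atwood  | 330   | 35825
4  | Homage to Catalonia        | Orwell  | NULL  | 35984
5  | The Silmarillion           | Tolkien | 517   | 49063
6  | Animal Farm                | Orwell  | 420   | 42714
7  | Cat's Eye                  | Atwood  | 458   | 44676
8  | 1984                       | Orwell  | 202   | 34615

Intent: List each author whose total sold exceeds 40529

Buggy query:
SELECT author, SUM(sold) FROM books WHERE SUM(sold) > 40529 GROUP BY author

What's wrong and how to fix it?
Bug: Aggregate functions cannot appear in a WHERE clause

Fix: Move the aggregate condition to a HAVING clause

Corrected query:
SELECT author, SUM(sold) FROM books GROUP BY author HAVING SUM(sold) > 40529

Result:
author  | SUM(sold)
--------+----------
Atwood  | 80501    
Orwell  | 113313   
Tolkien | 88291    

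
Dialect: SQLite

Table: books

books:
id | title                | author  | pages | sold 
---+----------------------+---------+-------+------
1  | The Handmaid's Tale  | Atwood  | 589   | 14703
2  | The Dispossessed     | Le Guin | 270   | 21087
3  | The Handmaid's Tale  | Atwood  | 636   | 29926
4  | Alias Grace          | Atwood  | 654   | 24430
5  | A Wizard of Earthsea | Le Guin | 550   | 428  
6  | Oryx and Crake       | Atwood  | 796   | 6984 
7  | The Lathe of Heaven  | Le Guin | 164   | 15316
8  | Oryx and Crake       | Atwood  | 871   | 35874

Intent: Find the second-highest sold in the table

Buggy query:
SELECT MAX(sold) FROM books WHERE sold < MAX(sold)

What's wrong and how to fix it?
Bug: The inner MAX is an aggregate inside WHERE, which is not allowed

Fix: Put the inner MAX in a scalar subquery

Corrected query:
SELECT MAX(sold) FROM books WHERE sold < (SELECT MAX(sold) FROM books)

Result:
MAX(sold)
---------
29926    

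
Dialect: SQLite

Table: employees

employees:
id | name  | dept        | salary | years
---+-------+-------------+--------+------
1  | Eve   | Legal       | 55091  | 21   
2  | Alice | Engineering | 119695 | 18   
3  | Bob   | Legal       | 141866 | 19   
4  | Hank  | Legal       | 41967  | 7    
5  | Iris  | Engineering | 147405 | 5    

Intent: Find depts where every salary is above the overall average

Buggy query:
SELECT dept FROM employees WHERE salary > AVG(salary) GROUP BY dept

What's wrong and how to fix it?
Bug: WHERE evaluates per row before aggregation, so AVG() is unavailable

Fix: Compute the overall average in a scalar subquery and compare each group's MIN against it in HAVING

Corrected query:
SELECT dept FROM employees GROUP BY dept HAVING MIN(salary) > (SELECT AVG(salary) FROM employees)

Result:
dept       
-----------
Engineering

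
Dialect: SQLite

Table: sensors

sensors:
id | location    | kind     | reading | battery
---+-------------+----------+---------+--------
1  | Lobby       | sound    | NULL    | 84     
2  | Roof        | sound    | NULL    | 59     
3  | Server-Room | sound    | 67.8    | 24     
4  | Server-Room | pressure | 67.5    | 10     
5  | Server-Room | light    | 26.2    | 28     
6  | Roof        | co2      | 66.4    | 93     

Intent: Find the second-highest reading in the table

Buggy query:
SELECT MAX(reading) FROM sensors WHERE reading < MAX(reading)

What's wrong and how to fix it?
Bug: The inner MAX is an aggregate inside WHERE, which is not allowed

Fix: Put the inner MAX in a scalar subquery

Corrected query:
SELECT MAX(reading) FROM sensors WHERE reading < (SELECT MAX(reading) FROM sensors)

Result:
MAX(reading)
------------
67.5        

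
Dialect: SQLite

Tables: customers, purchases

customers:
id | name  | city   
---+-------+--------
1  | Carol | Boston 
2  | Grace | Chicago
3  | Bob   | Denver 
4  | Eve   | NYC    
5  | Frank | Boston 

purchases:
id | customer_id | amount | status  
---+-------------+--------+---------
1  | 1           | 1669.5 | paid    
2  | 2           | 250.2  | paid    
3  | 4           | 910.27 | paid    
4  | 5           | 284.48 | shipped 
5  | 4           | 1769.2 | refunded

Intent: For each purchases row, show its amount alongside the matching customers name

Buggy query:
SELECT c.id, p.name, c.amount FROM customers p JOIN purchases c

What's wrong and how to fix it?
Bug: Missing join condition: each purchases row is matched to all customers rows instead of just its own

Fix: Add ON c.customer_id = p.id to the JOIN

Corrected query:
SELECT c.id, p.name, c.amount FROM customers p JOIN purchases c ON c.customer_id = p.id

Result:
id | name  | amount
---+-------+-------
1  | Carol | 1669.5
2  | Grace | 250.2 
3  | Eve   | 910.27
4  | Frank | 284.48
5  | Eve   | 1769.2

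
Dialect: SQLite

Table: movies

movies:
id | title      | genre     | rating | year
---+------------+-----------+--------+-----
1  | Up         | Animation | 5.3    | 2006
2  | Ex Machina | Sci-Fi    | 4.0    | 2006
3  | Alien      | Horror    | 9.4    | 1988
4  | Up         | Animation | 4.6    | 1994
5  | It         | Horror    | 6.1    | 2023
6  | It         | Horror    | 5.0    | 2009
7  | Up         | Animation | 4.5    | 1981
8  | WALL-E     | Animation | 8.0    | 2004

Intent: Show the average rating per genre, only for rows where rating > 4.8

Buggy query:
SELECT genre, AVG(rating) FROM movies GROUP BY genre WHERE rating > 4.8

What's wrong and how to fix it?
Bug: Row-level WHERE must come before GROUP BY in the clause order

Fix: Move the WHERE clause before GROUP BY

Corrected query:
SELECT genre, AVG(rating) FROM movies WHERE rating > 4.8 GROUP BY genre

Result:
genre     | AVG(rating)
----------+------------
Animation | 6.65       
Horror    | 6.833333   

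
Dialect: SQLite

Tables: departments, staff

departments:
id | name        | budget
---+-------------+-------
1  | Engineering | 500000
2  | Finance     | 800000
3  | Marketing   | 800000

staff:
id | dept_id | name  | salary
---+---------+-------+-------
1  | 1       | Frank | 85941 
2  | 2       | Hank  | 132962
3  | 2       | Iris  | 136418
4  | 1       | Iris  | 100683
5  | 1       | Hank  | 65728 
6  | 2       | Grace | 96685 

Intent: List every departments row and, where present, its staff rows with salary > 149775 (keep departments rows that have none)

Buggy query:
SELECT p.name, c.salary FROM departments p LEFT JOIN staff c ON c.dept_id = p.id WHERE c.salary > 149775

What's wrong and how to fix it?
Bug: A WHERE condition on the right-hand table after LEFT JOIN drops unmatched parents

Fix: Move the right-table condition into the ON clause so unmatched parents are kept

Corrected query:
SELECT p.name, c.salary FROM departments p LEFT JOIN staff c ON c.dept_id = p.id AND c.salary > 149775

Result:
name        | salary
------------+-------
Engineering | NULL  
Finance     | NULL  
Marketing   | NULL  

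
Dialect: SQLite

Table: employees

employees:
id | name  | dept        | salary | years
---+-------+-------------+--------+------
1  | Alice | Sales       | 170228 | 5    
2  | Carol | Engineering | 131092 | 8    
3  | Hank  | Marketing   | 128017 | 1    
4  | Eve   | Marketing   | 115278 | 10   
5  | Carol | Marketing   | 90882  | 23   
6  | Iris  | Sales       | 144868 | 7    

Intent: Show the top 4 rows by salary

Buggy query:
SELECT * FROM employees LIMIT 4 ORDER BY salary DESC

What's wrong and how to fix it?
Bug: LIMIT must come after ORDER BY

Fix: Sort with ORDER BY, then apply LIMIT

Corrected query:
SELECT * FROM employees ORDER BY salary DESC LIMIT 4

Result:
id | name  | dept        | salary | years
---+-------+-------------+--------+------
1  | Alice | Sales       | 170228 | 5    
6  | Iris  | Sales       | 144868 | 7    
2  | Carol | Engineering | 131092 | 8    
3  | Hank  | Marketing   | 128017 | 1    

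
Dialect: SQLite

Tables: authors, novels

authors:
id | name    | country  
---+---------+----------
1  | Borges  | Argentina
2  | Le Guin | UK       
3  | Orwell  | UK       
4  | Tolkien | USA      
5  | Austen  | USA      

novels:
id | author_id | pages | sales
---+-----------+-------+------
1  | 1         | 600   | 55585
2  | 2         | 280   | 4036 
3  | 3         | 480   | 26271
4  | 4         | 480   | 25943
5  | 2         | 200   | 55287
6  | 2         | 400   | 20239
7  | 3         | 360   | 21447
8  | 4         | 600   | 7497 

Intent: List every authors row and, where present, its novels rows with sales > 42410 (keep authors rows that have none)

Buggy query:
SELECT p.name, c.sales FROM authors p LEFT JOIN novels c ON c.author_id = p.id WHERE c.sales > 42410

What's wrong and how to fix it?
Bug: Filtering c.sales in WHERE discards the NULL rows produced by LEFT JOIN, turning it into an inner join

Fix: Put 'c.sales > 42410' in the JOIN's ON clause instead of WHERE

Corrected query:
SELECT p.name, c.sales FROM authors p LEFT JOIN novels c ON c.author_id = p.id AND c.sales > 42410

Result:
name    | sales
--------+------
Borges  | 55585
Le Guin | 55287
Orwell  | NULL 
Tolkien | NULL 
Austen  | NULL 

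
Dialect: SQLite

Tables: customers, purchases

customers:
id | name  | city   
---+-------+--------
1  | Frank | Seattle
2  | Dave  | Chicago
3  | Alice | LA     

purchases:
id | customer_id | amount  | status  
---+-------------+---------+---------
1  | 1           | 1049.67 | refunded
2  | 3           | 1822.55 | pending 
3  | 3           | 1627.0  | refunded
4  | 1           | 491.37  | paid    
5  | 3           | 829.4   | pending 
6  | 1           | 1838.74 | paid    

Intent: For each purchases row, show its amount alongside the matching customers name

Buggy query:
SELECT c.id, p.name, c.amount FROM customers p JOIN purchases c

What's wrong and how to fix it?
Bug: JOIN with no ON clause produces a cartesian product; every purchases row pairs with every customers row

Fix: Specify the join condition linking the foreign key to the parent id

Corrected query:
SELECT c.id, p.name, c.amount FROM customers p JOIN purchases c ON c.customer_id = p.id

Result:
id | name  | amount 
---+-------+--------
1  | Frank | 1049.67
2  | Alice | 1822.55
3  | Alice | 1627   
4  | Frank | 491.37 
5  | Alice | 829.4  
6  | Frank | 1838.74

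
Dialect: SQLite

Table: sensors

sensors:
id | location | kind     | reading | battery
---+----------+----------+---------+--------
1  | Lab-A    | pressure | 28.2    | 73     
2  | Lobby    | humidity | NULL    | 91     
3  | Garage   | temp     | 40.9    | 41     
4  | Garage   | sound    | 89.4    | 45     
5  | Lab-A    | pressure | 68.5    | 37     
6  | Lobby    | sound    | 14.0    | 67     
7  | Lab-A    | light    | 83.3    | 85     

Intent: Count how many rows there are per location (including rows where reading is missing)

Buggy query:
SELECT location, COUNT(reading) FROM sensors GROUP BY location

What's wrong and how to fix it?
Bug: COUNT(column) counts non-NULL values only; rows with NULL reading aren't counted

Fix: Replace COUNT(reading) with COUNT(*)

Corrected query:
SELECT location, COUNT(*) FROM sensors GROUP BY location

Result:
location | COUNT(*)
---------+---------
Garage   | 2       
Lab-A    | 3       
Lobby    | 2       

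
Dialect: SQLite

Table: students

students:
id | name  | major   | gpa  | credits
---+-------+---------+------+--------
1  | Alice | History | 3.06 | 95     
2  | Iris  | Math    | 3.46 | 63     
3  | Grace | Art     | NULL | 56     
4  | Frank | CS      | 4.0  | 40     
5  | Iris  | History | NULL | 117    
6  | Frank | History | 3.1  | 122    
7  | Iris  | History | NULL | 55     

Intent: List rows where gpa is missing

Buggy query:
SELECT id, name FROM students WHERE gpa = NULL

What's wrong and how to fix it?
Bug: Comparing to NULL with '=' never matches; NULL = NULL is unknown, not true

Fix: Replace '= NULL' with 'IS NULL'

Corrected query:
SELECT id, name FROM students WHERE gpa IS NULL

Result:
id | name 
---+------
3  | Grace
5  | Iris 
7  | Iris 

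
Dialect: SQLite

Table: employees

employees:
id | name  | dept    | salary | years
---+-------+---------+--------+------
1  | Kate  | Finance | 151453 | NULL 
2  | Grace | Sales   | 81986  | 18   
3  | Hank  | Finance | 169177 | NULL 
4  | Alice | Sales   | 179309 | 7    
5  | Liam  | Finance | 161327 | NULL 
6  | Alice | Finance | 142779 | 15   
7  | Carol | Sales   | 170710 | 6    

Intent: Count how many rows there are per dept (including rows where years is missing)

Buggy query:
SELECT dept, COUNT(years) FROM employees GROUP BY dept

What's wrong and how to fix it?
Bug: COUNT(column) counts non-NULL values only; rows with NULL years aren't counted

Fix: Replace COUNT(years) with COUNT(*)

Corrected query:
SELECT dept, COUNT(*) FROM employees GROUP BY dept

Result:
dept    | COUNT(*)
--------+---------
Finance | 4       
Sales   | 3       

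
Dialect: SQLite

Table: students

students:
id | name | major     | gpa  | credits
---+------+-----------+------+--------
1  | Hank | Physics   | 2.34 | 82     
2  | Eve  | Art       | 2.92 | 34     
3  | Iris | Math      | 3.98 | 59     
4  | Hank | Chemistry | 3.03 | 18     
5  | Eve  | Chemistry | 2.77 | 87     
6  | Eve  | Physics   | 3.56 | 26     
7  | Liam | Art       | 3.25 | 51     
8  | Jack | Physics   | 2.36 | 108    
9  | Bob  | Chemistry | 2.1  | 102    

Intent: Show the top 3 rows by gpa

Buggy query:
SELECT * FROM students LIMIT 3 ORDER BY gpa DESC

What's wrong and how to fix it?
Bug: LIMIT must come after ORDER BY

Fix: Sort with ORDER BY, then apply LIMIT

Corrected query:
SELECT * FROM students ORDER BY gpa DESC LIMIT 3

Result:
id | name | major   | gpa  | credits
---+------+---------+------+--------
3  | Iris | Math    | 3.98 | 59     
6  | Eve  | Physics | 3.56 | 26     
7  | Liam | Art     | 3.25 | 51     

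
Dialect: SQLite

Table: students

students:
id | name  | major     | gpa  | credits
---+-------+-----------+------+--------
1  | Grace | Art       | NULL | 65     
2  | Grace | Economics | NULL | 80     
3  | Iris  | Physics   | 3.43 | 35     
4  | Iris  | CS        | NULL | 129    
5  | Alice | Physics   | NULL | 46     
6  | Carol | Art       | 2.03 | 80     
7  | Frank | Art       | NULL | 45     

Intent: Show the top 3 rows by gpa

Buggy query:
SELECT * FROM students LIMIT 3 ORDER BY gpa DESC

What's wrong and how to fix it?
Bug: LIMIT must come after ORDER BY

Fix: Swap the clauses: ORDER BY first, then LIMIT

Corrected query:
SELECT * FROM students ORDER BY gpa DESC LIMIT 3

Result:
id | name  | major   | gpa  | credits
---+-------+---------+------+--------
3  | Iris  | Physics | 3.43 | 35     
6  | Carol | Art     | 2.03 | 80     
1  | Grace | Art     | NULL | 65     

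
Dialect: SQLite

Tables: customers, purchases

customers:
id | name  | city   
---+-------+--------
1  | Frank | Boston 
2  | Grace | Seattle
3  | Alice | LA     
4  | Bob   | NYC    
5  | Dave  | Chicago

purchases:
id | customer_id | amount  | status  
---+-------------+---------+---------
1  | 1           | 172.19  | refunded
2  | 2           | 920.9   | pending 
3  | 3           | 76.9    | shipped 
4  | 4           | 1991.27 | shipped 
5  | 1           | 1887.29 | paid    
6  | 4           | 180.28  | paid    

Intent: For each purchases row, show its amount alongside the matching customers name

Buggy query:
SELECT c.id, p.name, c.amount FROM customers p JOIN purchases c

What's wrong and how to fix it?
Bug: Missing join condition: each purchases row is matched to all customers rows instead of just its own

Fix: Add ON c.customer_id = p.id to the JOIN

Corrected query:
SELECT c.id, p.name, c.amount FROM customers p JOIN purchases c ON c.customer_id = p.id

Result:
id | name  | amount 
---+-------+--------
1  | Frank | 172.19 
2  | Grace | 920.9  
3  | Alice | 76.9   
4  | Bob   | 1991.27
5  | Frank | 1887.29
6  | Bob   | 180.28 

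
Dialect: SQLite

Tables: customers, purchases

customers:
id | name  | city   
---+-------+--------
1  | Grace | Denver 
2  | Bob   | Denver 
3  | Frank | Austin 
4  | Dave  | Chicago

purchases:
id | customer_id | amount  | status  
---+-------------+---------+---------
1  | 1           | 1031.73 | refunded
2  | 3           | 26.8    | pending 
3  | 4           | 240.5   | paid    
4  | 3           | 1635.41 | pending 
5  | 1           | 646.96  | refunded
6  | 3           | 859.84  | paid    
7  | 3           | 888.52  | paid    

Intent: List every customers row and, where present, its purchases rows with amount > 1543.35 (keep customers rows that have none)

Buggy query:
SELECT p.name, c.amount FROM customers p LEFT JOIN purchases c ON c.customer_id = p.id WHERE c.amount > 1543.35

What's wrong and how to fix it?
Bug: Filtering c.amount in WHERE discards the NULL rows produced by LEFT JOIN, turning it into an inner join

Fix: Move the right-table condition into the ON clause so unmatched parents are kept

Corrected query:
SELECT p.name, c.amount FROM customers p LEFT JOIN purchases c ON c.customer_id = p.id AND c.amount > 1543.35

Result:
name  | amount 
------+--------
Grace | NULL   
Bob   | NULL   
Frank | 1635.41
Dave  | NULL   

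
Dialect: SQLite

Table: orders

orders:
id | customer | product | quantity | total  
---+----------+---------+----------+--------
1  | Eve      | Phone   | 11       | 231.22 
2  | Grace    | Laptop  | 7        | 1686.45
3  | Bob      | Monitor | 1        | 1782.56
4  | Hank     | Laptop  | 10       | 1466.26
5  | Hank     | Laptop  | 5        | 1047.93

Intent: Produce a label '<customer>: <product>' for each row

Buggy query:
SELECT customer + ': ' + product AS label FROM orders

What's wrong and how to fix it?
Bug: SQLite uses || for string concatenation; + coerces text to numbers (yielding 0)

Fix: Use the || operator for string concatenation

Corrected query:
SELECT customer || ': ' || product AS label FROM orders

Result:
label        
-------------
Eve: Phone   
Grace: Laptop
Bob: Monitor 
Hank: Laptop 
Hank: Laptop 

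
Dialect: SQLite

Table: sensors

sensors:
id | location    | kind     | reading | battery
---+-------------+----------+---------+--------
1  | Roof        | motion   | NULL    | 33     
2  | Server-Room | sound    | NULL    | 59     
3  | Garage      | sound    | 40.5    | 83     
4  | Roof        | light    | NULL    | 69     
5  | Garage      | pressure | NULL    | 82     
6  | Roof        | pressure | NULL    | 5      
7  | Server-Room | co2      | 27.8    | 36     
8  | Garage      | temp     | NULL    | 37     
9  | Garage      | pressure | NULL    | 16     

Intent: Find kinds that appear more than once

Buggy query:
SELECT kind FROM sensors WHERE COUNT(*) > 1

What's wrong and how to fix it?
Bug: WHERE can't reference COUNT(*); aggregates are computed after WHERE

Fix: Group first, then use HAVING for the count condition

Corrected query:
SELECT kind FROM sensors GROUP BY kind HAVING COUNT(*) > 1

Result:
kind    
--------
pressure
sound   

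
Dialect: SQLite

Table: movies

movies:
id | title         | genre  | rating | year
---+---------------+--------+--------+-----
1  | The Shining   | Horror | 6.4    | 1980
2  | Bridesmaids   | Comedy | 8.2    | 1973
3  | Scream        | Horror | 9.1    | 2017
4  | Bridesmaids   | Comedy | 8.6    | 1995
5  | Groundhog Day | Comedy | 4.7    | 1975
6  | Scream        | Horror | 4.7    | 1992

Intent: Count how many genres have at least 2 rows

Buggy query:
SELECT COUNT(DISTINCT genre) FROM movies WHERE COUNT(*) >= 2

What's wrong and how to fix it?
Bug: COUNT(*) cannot appear in WHERE; the per-group count doesn't exist yet

Fix: Use a subquery that GROUPs and filters with HAVING, then count its rows

Corrected query:
SELECT COUNT(*) FROM (SELECT genre FROM movies GROUP BY genre HAVING COUNT(*) >= 2)

Result:
COUNT(*)
--------
2       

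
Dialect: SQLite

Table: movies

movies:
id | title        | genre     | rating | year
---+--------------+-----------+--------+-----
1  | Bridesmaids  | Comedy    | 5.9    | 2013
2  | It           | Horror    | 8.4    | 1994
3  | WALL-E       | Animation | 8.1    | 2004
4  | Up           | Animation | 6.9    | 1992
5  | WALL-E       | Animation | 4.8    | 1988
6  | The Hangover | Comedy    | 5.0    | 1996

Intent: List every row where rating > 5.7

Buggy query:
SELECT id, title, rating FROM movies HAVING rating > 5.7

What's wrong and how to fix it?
Bug: This is a non-aggregate query (no GROUP BY, no aggregates), so in SQLite the HAVING clause is invalid here; a row-level condition belongs in WHERE

Fix: Replace HAVING with WHERE since the condition applies to individual rows

Corrected query:
SELECT id, title, rating FROM movies WHERE rating > 5.7

Result:
id | title       | rating
---+-------------+-------
1  | Bridesmaids | 5.9   
2  | It          | 8.4   
3  | WALL-E      | 8.1   
4  | Up          | 6.9   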